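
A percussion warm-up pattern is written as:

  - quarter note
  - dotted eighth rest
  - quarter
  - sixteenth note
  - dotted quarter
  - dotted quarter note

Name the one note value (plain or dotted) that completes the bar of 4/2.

half note

The bar of 4/2 = 32 sixteenth notes.
Working in sixteenth notes: quarter note = 4; dotted eighth rest = 3; quarter = 4; sixteenth note = 1; dotted quarter = 6; dotted quarter note = 6.
Sum: 4 + 3 + 4 + 1 + 6 + 6 = 24.
Remaining: 32 − 24 = 8 sixteenth notes, which is a half note.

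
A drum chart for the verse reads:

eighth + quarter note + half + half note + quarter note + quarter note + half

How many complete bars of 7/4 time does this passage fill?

One bar of 7/4 = 14 eighth notes.
Convert each value to eighth notes: eighth = 1; quarter note = 2; half = 4; half note = 4; quarter note = 2; quarter note = 2; half = 4.
Total: 1 + 2 + 4 + 4 + 2 + 2 + 4 = 19.
19 ÷ 14 = 1 complete bar with 5 left over.

1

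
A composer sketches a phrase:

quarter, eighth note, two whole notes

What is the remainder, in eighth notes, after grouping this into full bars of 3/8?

One bar of 3/8 = 3 eighth notes.
Express everything in eighth notes: quarter = 2; eighth note = 1; whole note = 8; whole note = 8.
Altogether 2 + 1 + 8 + 8 = 19.
19 ÷ 3 = 6 complete bars with 1 eighth note remaining.

1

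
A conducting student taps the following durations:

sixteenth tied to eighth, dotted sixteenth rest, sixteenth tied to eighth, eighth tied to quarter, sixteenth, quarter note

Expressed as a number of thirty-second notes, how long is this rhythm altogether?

37

In thirty-second notes: sixteenth tied to eighth (sixteenth + eighth) = 6; dotted sixteenth rest = 3; sixteenth tied to eighth (sixteenth + eighth) = 6; eighth tied to quarter (eighth + quarter) = 12; sixteenth = 2; quarter note = 8.
Sum: 6 + 3 + 6 + 12 + 2 + 8 = 37 thirty-second notes.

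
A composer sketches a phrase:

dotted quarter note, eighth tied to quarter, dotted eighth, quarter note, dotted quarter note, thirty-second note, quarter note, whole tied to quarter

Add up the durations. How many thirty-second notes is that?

99

Express everything in thirty-second notes: dotted quarter note = 12; eighth tied to quarter (eighth + quarter) = 12; dotted eighth = 6; quarter note = 8; dotted quarter note = 12; thirty-second note = 1; quarter note = 8; whole tied to quarter (whole + quarter) = 40.
Adding: 12 + 12 + 6 + 8 + 12 + 1 + 8 + 40 = 99 thirty-second notes.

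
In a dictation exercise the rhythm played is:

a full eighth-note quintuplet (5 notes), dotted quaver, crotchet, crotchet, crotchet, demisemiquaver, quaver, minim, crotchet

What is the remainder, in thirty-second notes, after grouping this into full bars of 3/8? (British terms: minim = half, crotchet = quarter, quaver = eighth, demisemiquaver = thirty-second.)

3

One bar of 3/8 = 12 thirty-second notes.
Working in thirty-second notes: a full eighth-note quintuplet (5 notes) (five quintuplet eighths span one half) = 16; dotted quaver = 6; crotchet = 8; crotchet = 8; crotchet = 8; demisemiquaver = 1; quaver = 4; minim = 16; crotchet = 8.
Total: 16 + 6 + 8 + 8 + 8 + 1 + 4 + 16 + 8 = 75.
75 ÷ 12 = 6 complete bars with 3 thirty-second notes remaining.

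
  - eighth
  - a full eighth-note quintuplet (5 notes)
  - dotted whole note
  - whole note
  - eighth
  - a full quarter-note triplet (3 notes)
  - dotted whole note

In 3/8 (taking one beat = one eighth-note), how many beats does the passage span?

42

One eighth-note beat = 2 sixteenth notes.
Convert each value to sixteenth notes: eighth = 2; a full eighth-note quintuplet (5 notes) (five quintuplet eighths span one half) = 8; dotted whole note = 24; whole note = 16; eighth = 2; a full quarter-note triplet (3 notes) (three triplet quarters span one half) = 8; dotted whole note = 24.
Altogether 2 + 8 + 24 + 16 + 2 + 8 + 24 = 84.
84 ÷ 2 = 42 beats.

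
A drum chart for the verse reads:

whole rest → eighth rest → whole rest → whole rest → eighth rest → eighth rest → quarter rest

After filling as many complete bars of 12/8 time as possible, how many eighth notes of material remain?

One bar of 12/8 = 12 eighth notes.
In eighth notes: whole rest = 8; eighth rest = 1; whole rest = 8; whole rest = 8; eighth rest = 1; eighth rest = 1; quarter rest = 2.
Total: 8 + 1 + 8 + 8 + 1 + 1 + 2 = 29.
29 ÷ 12 = 2 complete bars with 5 eighth notes remaining.

5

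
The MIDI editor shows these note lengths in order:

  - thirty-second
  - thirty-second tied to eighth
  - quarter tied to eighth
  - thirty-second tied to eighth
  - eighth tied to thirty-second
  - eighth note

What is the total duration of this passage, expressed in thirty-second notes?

32

Each duration in thirty-second notes: thirty-second = 1; thirty-second tied to eighth (thirty-second + eighth) = 5; quarter tied to eighth (quarter + eighth) = 12; thirty-second tied to eighth (thirty-second + eighth) = 5; eighth tied to thirty-second (eighth + thirty-second) = 5; eighth note = 4.
Sum: 1 + 5 + 12 + 5 + 5 + 4 = 32 thirty-second notes.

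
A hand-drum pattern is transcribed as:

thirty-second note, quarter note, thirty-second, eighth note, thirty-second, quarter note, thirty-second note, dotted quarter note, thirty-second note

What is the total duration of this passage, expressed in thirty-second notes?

37

Express everything in thirty-second notes: thirty-second note = 1; quarter note = 8; thirty-second = 1; eighth note = 4; thirty-second = 1; quarter note = 8; thirty-second note = 1; dotted quarter note = 12; thirty-second note = 1.
Adding: 1 + 8 + 1 + 4 + 1 + 8 + 1 + 12 + 1 = 37 thirty-second notes.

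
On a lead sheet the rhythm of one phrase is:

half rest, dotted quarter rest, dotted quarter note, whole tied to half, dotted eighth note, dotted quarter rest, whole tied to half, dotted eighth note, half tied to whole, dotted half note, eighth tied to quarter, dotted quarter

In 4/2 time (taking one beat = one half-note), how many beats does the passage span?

16

One half-note beat = 8 sixteenth notes.
In sixteenth notes: half rest = 8; dotted quarter rest = 6; dotted quarter note = 6; whole tied to half (whole + half) = 24; dotted eighth note = 3; dotted quarter rest = 6; whole tied to half (whole + half) = 24; dotted eighth note = 3; half tied to whole (half + whole) = 24; dotted half note = 12; eighth tied to quarter (eighth + quarter) = 6; dotted quarter = 6.
Adding: 8 + 6 + 6 + 24 + 3 + 6 + 24 + 3 + 24 + 12 + 6 + 6 = 128.
128 ÷ 8 = 16 beats.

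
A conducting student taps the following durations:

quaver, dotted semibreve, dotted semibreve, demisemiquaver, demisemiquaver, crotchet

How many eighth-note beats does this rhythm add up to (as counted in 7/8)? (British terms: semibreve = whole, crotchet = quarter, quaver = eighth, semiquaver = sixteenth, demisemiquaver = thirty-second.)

One eighth-note beat = 4 thirty-second notes.
Each duration in thirty-second notes: quaver = 4; dotted semibreve = 48; dotted semibreve = 48; demisemiquaver = 1; demisemiquaver = 1; crotchet = 8.
Sum: 4 + 48 + 48 + 1 + 1 + 8 = 110.
110 ÷ 4 = 27.5 beats.

27.5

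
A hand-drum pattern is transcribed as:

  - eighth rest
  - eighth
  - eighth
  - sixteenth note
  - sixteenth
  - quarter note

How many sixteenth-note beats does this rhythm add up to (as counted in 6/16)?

12

One sixteenth-note beat = 2 thirty-second notes.
Each duration in thirty-second notes: eighth rest = 4; eighth = 4; eighth = 4; sixteenth note = 2; sixteenth = 2; quarter note = 8.
Total: 4 + 4 + 4 + 2 + 2 + 8 = 24.
24 ÷ 2 = 12 beats.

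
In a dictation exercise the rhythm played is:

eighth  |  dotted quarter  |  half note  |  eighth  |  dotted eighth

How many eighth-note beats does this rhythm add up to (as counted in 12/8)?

One eighth-note beat = 2 sixteenth notes.
Each duration in sixteenth notes: eighth = 2; dotted quarter = 6; half note = 8; eighth = 2; dotted eighth = 3.
Altogether 2 + 6 + 8 + 2 + 3 = 21.
21 ÷ 2 = 10.5 beats.

10.5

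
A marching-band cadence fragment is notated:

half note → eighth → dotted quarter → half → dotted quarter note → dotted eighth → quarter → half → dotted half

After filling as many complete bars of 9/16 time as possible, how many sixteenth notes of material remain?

One bar of 9/16 = 9 sixteenth notes.
Working in sixteenth notes: half note = 8; eighth = 2; dotted quarter = 6; half = 8; dotted quarter note = 6; dotted eighth = 3; quarter = 4; half = 8; dotted half = 12.
Adding: 8 + 2 + 6 + 8 + 6 + 3 + 4 + 8 + 12 = 57.
57 ÷ 9 = 6 complete bars with 3 sixteenth notes remaining.

3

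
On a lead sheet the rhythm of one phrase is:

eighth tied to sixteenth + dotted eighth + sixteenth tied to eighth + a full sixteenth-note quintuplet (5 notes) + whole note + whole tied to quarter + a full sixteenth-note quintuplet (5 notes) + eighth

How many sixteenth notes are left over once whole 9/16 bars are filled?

One bar of 9/16 = 9 sixteenth notes.
Working in sixteenth notes: eighth tied to sixteenth (eighth + sixteenth) = 3; dotted eighth = 3; sixteenth tied to eighth (sixteenth + eighth) = 3; a full sixteenth-note quintuplet (5 notes) (five quintuplet sixteenths span one quarter) = 4; whole note = 16; whole tied to quarter (whole + quarter) = 20; a full sixteenth-note quintuplet (5 notes) (five quintuplet sixteenths span one quarter) = 4; eighth = 2.
Total: 3 + 3 + 3 + 4 + 16 + 20 + 4 + 2 = 55.
55 ÷ 9 = 6 complete bars with 1 sixteenth note remaining.

1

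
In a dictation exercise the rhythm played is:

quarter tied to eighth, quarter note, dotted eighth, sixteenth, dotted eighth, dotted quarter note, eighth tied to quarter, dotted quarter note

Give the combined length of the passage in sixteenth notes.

35

Each duration in sixteenth notes: quarter tied to eighth (quarter + eighth) = 6; quarter note = 4; dotted eighth = 3; sixteenth = 1; dotted eighth = 3; dotted quarter note = 6; eighth tied to quarter (eighth + quarter) = 6; dotted quarter note = 6.
Altogether 6 + 4 + 3 + 1 + 3 + 6 + 6 + 6 = 35 sixteenth notes.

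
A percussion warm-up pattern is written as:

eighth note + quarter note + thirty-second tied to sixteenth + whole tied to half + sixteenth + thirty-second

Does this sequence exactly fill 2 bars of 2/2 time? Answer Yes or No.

No

One bar of 2/2 = 32 thirty-second notes, so 2 bars = 64.
Convert each value to thirty-second notes: eighth note = 4; quarter note = 8; thirty-second tied to sixteenth (thirty-second + sixteenth) = 3; whole tied to half (whole + half) = 48; sixteenth = 2; thirty-second = 1.
Altogether 4 + 8 + 3 + 48 + 2 + 1 = 66.
66 exceeds 64, so the answer is No.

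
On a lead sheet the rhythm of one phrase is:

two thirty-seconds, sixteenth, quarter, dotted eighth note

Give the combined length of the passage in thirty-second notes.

Express everything in thirty-second notes: thirty-second = 1; thirty-second = 1; sixteenth = 2; quarter = 8; dotted eighth note = 6.
Total: 1 + 1 + 2 + 8 + 6 = 18 thirty-second notes.

18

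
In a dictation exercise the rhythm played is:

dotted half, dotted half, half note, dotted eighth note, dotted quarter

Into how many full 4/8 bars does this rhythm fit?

5

One bar of 4/8 = 8 sixteenth notes.
Each duration in sixteenth notes: dotted half = 12; dotted half = 12; half note = 8; dotted eighth note = 3; dotted quarter = 6.
Total: 12 + 12 + 8 + 3 + 6 = 41.
41 ÷ 8 = 5 complete bars with 1 left over.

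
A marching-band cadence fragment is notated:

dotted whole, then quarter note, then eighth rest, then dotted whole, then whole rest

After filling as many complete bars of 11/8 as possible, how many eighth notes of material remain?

2

One bar of 11/8 = 11 eighth notes.
Express everything in eighth notes: dotted whole = 12; quarter note = 2; eighth rest = 1; dotted whole = 12; whole rest = 8.
Sum: 12 + 2 + 1 + 12 + 8 = 35.
35 ÷ 11 = 3 complete bars with 2 eighth notes remaining.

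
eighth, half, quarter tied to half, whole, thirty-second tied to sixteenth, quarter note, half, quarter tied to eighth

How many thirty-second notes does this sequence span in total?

115

In thirty-second notes: eighth = 4; half = 16; quarter tied to half (quarter + half) = 24; whole = 32; thirty-second tied to sixteenth (thirty-second + sixteenth) = 3; quarter note = 8; half = 16; quarter tied to eighth (quarter + eighth) = 12.
Sum: 4 + 16 + 24 + 32 + 3 + 8 + 16 + 12 = 115 thirty-second notes.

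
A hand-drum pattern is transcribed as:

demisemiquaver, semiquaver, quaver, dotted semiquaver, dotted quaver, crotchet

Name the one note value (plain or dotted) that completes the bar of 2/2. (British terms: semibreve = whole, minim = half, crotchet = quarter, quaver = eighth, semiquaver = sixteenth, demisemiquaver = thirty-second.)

quarter note

The bar of 2/2 = 32 thirty-second notes.
Working in thirty-second notes: demisemiquaver = 1; semiquaver = 2; quaver = 4; dotted semiquaver = 3; dotted quaver = 6; crotchet = 8.
Total: 1 + 2 + 4 + 3 + 6 + 8 = 24.
Remaining: 32 − 24 = 8 thirty-second notes, which is a quarter note.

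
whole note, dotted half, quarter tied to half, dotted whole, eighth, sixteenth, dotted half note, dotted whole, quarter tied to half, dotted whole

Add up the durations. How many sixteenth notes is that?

139

Express everything in sixteenth notes: whole note = 16; dotted half = 12; quarter tied to half (quarter + half) = 12; dotted whole = 24; eighth = 2; sixteenth = 1; dotted half note = 12; dotted whole = 24; quarter tied to half (quarter + half) = 12; dotted whole = 24.
Altogether 16 + 12 + 12 + 24 + 2 + 1 + 12 + 24 + 12 + 24 = 139 sixteenth notes.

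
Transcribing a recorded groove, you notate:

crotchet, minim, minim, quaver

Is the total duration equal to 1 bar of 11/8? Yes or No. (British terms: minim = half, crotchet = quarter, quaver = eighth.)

Yes

One bar of 11/8 = 11 eighth notes.
Convert each value to eighth notes: crotchet = 2; minim = 4; minim = 4; quaver = 1.
Total: 2 + 4 + 4 + 1 = 11.
11 equals 11, so the answer is Yes.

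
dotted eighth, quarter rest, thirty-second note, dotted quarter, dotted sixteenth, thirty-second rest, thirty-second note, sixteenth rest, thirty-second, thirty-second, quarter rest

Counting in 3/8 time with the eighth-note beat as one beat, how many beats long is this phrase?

One eighth-note beat = 4 thirty-second notes.
Each duration in thirty-second notes: dotted eighth = 6; quarter rest = 8; thirty-second note = 1; dotted quarter = 12; dotted sixteenth = 3; thirty-second rest = 1; thirty-second note = 1; sixteenth rest = 2; thirty-second = 1; thirty-second = 1; quarter rest = 8.
Sum: 6 + 8 + 1 + 12 + 3 + 1 + 1 + 2 + 1 + 1 + 8 = 44.
44 ÷ 4 = 11 beats.

11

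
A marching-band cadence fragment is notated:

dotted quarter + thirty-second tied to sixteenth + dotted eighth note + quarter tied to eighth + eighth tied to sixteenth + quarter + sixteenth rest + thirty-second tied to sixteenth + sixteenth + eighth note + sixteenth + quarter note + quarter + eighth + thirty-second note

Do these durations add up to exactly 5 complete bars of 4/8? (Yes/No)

One bar of 4/8 = 16 thirty-second notes, so 5 bars = 80.
Working in thirty-second notes: dotted quarter = 12; thirty-second tied to sixteenth (thirty-second + sixteenth) = 3; dotted eighth note = 6; quarter tied to eighth (quarter + eighth) = 12; eighth tied to sixteenth (eighth + sixteenth) = 6; quarter = 8; sixteenth rest = 2; thirty-second tied to sixteenth (thirty-second + sixteenth) = 3; sixteenth = 2; eighth note = 4; sixteenth = 2; quarter note = 8; quarter = 8; eighth = 4; thirty-second note = 1.
Total: 12 + 3 + 6 + 12 + 6 + 8 + 2 + 3 + 2 + 4 + 2 + 8 + 8 + 4 + 1 = 81.
81 exceeds 80, so the answer is No.

No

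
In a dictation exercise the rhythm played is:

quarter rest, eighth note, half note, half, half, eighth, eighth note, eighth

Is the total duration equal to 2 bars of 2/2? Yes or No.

One bar of 2/2 = 8 eighth notes, so 2 bars = 16.
Convert each value to eighth notes: quarter rest = 2; eighth note = 1; half note = 4; half = 4; half = 4; eighth = 1; eighth note = 1; eighth = 1.
Altogether 2 + 1 + 4 + 4 + 4 + 1 + 1 + 1 = 18.
18 exceeds 16, so the answer is No.

No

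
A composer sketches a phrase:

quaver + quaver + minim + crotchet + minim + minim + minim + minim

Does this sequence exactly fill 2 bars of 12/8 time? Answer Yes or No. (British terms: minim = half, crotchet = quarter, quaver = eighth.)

One bar of 12/8 = 12 eighth notes, so 2 bars = 24.
Convert each value to eighth notes: quaver = 1; quaver = 1; minim = 4; crotchet = 2; minim = 4; minim = 4; minim = 4; minim = 4.
Total: 1 + 1 + 4 + 2 + 4 + 4 + 4 + 4 = 24.
24 equals 24, so the answer is Yes.

Yes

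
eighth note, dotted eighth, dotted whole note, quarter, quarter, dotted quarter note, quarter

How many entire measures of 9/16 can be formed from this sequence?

5

One bar of 9/16 = 9 sixteenth notes.
In sixteenth notes: eighth note = 2; dotted eighth = 3; dotted whole note = 24; quarter = 4; quarter = 4; dotted quarter note = 6; quarter = 4.
Total: 2 + 3 + 24 + 4 + 4 + 6 + 4 = 47.
47 ÷ 9 = 5 complete bars with 2 left over.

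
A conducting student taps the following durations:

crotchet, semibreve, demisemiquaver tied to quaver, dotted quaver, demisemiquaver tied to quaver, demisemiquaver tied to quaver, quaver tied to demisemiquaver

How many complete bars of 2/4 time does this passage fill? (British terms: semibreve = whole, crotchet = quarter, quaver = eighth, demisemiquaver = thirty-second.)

One bar of 2/4 = 16 thirty-second notes.
In thirty-second notes: crotchet = 8; semibreve = 32; demisemiquaver tied to quaver (demisemiquaver + quaver) = 5; dotted quaver = 6; demisemiquaver tied to quaver (demisemiquaver + quaver) = 5; demisemiquaver tied to quaver (demisemiquaver + quaver) = 5; quaver tied to demisemiquaver (quaver + demisemiquaver) = 5.
Adding: 8 + 32 + 5 + 6 + 5 + 5 + 5 = 66.
66 ÷ 16 = 4 complete bars with 2 left over.

4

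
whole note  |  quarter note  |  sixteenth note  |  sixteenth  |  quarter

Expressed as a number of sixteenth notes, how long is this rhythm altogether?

26

Convert each value to sixteenth notes: whole note = 16; quarter note = 4; sixteenth note = 1; sixteenth = 1; quarter = 4.
Adding: 16 + 4 + 1 + 1 + 4 = 26 sixteenth notes.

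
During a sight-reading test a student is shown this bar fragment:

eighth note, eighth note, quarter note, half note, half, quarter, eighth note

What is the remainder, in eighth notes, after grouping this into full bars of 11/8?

One bar of 11/8 = 11 eighth notes.
In eighth notes: eighth note = 1; eighth note = 1; quarter note = 2; half note = 4; half = 4; quarter = 2; eighth note = 1.
Adding: 1 + 1 + 2 + 4 + 4 + 2 + 1 = 15.
15 ÷ 11 = 1 complete bar with 4 eighth notes remaining.

4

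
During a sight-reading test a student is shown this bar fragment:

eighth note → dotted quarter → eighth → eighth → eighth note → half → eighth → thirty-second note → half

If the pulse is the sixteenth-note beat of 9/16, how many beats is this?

32.5

One sixteenth-note beat = 2 thirty-second notes.
Convert each value to thirty-second notes: eighth note = 4; dotted quarter = 12; eighth = 4; eighth = 4; eighth note = 4; half = 16; eighth = 4; thirty-second note = 1; half = 16.
Adding: 4 + 12 + 4 + 4 + 4 + 16 + 4 + 1 + 16 = 65.
65 ÷ 2 = 32.5 beats.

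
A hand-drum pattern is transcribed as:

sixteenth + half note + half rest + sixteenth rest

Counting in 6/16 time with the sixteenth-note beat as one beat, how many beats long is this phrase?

18

One sixteenth-note beat = 2 thirty-second notes.
Each duration in thirty-second notes: sixteenth = 2; half note = 16; half rest = 16; sixteenth rest = 2.
Sum: 2 + 16 + 16 + 2 = 36.
36 ÷ 2 = 18 beats.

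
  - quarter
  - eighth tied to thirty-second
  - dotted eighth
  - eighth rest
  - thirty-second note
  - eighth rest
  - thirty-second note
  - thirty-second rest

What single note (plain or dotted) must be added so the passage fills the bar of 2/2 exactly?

The bar of 2/2 = 32 thirty-second notes.
Each duration in thirty-second notes: quarter = 8; eighth tied to thirty-second (eighth + thirty-second) = 5; dotted eighth = 6; eighth rest = 4; thirty-second note = 1; eighth rest = 4; thirty-second note = 1; thirty-second rest = 1.
Altogether 8 + 5 + 6 + 4 + 1 + 4 + 1 + 1 = 30.
Remaining: 32 − 30 = 2 thirty-second notes, which is a sixteenth note.

sixteenth note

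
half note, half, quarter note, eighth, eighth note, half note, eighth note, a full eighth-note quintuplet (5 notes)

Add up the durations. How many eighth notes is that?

21

In eighth notes: half note = 4; half = 4; quarter note = 2; eighth = 1; eighth note = 1; half note = 4; eighth note = 1; a full eighth-note quintuplet (5 notes) (five quintuplet eighths span one half) = 4.
Altogether 4 + 4 + 2 + 1 + 1 + 4 + 1 + 4 = 21 eighth notes.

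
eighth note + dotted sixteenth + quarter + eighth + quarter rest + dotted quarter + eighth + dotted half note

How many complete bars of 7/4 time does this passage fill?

1

One bar of 7/4 = 56 thirty-second notes.
Each duration in thirty-second notes: eighth note = 4; dotted sixteenth = 3; quarter = 8; eighth = 4; quarter rest = 8; dotted quarter = 12; eighth = 4; dotted half note = 24.
Total: 4 + 3 + 8 + 4 + 8 + 12 + 4 + 24 = 67.
67 ÷ 56 = 1 complete bar with 11 left over.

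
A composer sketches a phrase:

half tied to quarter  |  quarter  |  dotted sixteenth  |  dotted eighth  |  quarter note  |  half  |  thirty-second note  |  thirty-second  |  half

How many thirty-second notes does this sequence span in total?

83

Working in thirty-second notes: half tied to quarter (half + quarter) = 24; quarter = 8; dotted sixteenth = 3; dotted eighth = 6; quarter note = 8; half = 16; thirty-second note = 1; thirty-second = 1; half = 16.
Adding: 24 + 8 + 3 + 6 + 8 + 16 + 1 + 1 + 16 = 83 thirty-second notes.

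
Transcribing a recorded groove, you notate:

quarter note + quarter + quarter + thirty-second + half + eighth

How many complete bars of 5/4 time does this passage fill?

1

One bar of 5/4 = 40 thirty-second notes.
Convert each value to thirty-second notes: quarter note = 8; quarter = 8; quarter = 8; thirty-second = 1; half = 16; eighth = 4.
Sum: 8 + 8 + 8 + 1 + 16 + 4 = 45.
45 ÷ 40 = 1 complete bar with 5 left over.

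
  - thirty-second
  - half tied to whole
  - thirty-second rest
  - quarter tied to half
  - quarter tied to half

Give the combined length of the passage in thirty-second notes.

Convert each value to thirty-second notes: thirty-second = 1; half tied to whole (half + whole) = 48; thirty-second rest = 1; quarter tied to half (quarter + half) = 24; quarter tied to half (quarter + half) = 24.
Sum: 1 + 48 + 1 + 24 + 24 = 98 thirty-second notes.

98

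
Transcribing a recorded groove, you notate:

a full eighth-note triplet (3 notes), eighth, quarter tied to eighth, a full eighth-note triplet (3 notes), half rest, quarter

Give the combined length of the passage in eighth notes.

14

Convert each value to eighth notes: a full eighth-note triplet (3 notes) (three triplet eighths span one quarter) = 2; eighth = 1; quarter tied to eighth (quarter + eighth) = 3; a full eighth-note triplet (3 notes) (three triplet eighths span one quarter) = 2; half rest = 4; quarter = 2.
Altogether 2 + 1 + 3 + 2 + 4 + 2 = 14 eighth notes.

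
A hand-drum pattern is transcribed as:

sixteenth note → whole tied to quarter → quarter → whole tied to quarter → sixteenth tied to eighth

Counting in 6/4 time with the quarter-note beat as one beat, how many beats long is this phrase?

12

One quarter-note beat = 4 sixteenth notes.
Working in sixteenth notes: sixteenth note = 1; whole tied to quarter (whole + quarter) = 20; quarter = 4; whole tied to quarter (whole + quarter) = 20; sixteenth tied to eighth (sixteenth + eighth) = 3.
Sum: 1 + 20 + 4 + 20 + 3 = 48.
48 ÷ 4 = 12 beats.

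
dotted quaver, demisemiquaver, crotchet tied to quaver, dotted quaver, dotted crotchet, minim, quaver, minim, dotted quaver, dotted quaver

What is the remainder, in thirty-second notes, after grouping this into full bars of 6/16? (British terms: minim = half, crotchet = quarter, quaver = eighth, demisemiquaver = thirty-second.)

1

One bar of 6/16 = 12 thirty-second notes.
Convert each value to thirty-second notes: dotted quaver = 6; demisemiquaver = 1; crotchet tied to quaver (crotchet + quaver) = 12; dotted quaver = 6; dotted crotchet = 12; minim = 16; quaver = 4; minim = 16; dotted quaver = 6; dotted quaver = 6.
Total: 6 + 1 + 12 + 6 + 12 + 16 + 4 + 16 + 6 + 6 = 85.
85 ÷ 12 = 7 complete bars with 1 thirty-second note remaining.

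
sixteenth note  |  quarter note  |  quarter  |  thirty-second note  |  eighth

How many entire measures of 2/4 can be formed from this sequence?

One bar of 2/4 = 16 thirty-second notes.
Express everything in thirty-second notes: sixteenth note = 2; quarter note = 8; quarter = 8; thirty-second note = 1; eighth = 4.
Adding: 2 + 8 + 8 + 1 + 4 = 23.
23 ÷ 16 = 1 complete bar with 7 left over.

1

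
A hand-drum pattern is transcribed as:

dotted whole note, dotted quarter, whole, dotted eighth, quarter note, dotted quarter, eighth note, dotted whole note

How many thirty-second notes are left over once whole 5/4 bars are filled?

10

One bar of 5/4 = 20 sixteenth notes.
Convert each value to sixteenth notes: dotted whole note = 24; dotted quarter = 6; whole = 16; dotted eighth = 3; quarter note = 4; dotted quarter = 6; eighth note = 2; dotted whole note = 24.
Sum: 24 + 6 + 16 + 3 + 4 + 6 + 2 + 24 = 85.
85 ÷ 20 = 4 complete bars with 5 sixteenth notes remaining = 10 thirty-second notes.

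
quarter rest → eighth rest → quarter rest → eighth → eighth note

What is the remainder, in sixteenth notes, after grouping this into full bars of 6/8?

One bar of 6/8 = 6 eighth notes.
Convert each value to eighth notes: quarter rest = 2; eighth rest = 1; quarter rest = 2; eighth = 1; eighth note = 1.
Altogether 2 + 1 + 2 + 1 + 1 = 7.
7 ÷ 6 = 1 complete bar with 1 eighth note remaining = 2 sixteenth notes.

2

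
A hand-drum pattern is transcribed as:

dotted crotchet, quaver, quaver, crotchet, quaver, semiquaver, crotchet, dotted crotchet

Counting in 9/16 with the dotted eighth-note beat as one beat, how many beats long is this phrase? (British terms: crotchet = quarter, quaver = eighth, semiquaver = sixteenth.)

9

One dotted eighth-note beat = 3 sixteenth notes.
Convert each value to sixteenth notes: dotted crotchet = 6; quaver = 2; quaver = 2; crotchet = 4; quaver = 2; semiquaver = 1; crotchet = 4; dotted crotchet = 6.
Sum: 6 + 2 + 2 + 4 + 2 + 1 + 4 + 6 = 27.
27 ÷ 3 = 9 beats.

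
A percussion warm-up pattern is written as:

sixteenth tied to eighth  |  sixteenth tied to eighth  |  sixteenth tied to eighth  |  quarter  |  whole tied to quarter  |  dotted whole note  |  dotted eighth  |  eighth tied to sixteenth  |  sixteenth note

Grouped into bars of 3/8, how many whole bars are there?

10

One bar of 3/8 = 6 sixteenth notes.
In sixteenth notes: sixteenth tied to eighth (sixteenth + eighth) = 3; sixteenth tied to eighth (sixteenth + eighth) = 3; sixteenth tied to eighth (sixteenth + eighth) = 3; quarter = 4; whole tied to quarter (whole + quarter) = 20; dotted whole note = 24; dotted eighth = 3; eighth tied to sixteenth (eighth + sixteenth) = 3; sixteenth note = 1.
Altogether 3 + 3 + 3 + 4 + 20 + 24 + 3 + 3 + 1 = 64.
64 ÷ 6 = 10 complete bars with 4 left over.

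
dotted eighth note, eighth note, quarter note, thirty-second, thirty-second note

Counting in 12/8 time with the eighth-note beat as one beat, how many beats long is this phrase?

One eighth-note beat = 4 thirty-second notes.
Convert each value to thirty-second notes: dotted eighth note = 6; eighth note = 4; quarter note = 8; thirty-second = 1; thirty-second note = 1.
Total: 6 + 4 + 8 + 1 + 1 = 20.
20 ÷ 4 = 5 beats.

5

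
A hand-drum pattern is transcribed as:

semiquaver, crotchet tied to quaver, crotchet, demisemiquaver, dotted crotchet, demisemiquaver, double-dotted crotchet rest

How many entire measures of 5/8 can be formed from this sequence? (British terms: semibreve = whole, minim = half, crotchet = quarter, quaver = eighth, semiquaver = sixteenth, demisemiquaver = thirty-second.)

2

One bar of 5/8 = 20 thirty-second notes.
Working in thirty-second notes: semiquaver = 2; crotchet tied to quaver (crotchet + quaver) = 12; crotchet = 8; demisemiquaver = 1; dotted crotchet = 12; demisemiquaver = 1; double-dotted crotchet rest = 14.
Sum: 2 + 12 + 8 + 1 + 12 + 1 + 14 = 50.
50 ÷ 20 = 2 complete bars with 10 left over.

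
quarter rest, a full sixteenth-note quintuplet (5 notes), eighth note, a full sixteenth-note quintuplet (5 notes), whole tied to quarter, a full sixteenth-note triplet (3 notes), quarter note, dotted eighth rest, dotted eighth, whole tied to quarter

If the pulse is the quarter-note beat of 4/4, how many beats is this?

16.5

One quarter-note beat = 4 sixteenth notes.
Convert each value to sixteenth notes: quarter rest = 4; a full sixteenth-note quintuplet (5 notes) (five quintuplet sixteenths span one quarter) = 4; eighth note = 2; a full sixteenth-note quintuplet (5 notes) (five quintuplet sixteenths span one quarter) = 4; whole tied to quarter (whole + quarter) = 20; a full sixteenth-note triplet (3 notes) (three triplet sixteenths span one eighth) = 2; quarter note = 4; dotted eighth rest = 3; dotted eighth = 3; whole tied to quarter (whole + quarter) = 20.
Sum: 4 + 4 + 2 + 4 + 20 + 2 + 4 + 3 + 3 + 20 = 66.
66 ÷ 4 = 16.5 beats.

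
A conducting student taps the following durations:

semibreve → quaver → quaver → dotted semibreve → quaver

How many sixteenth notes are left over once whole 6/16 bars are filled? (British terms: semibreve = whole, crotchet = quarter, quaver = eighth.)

4

One bar of 6/16 = 3 eighth notes.
Each duration in eighth notes: semibreve = 8; quaver = 1; quaver = 1; dotted semibreve = 12; quaver = 1.
Altogether 8 + 1 + 1 + 12 + 1 = 23.
23 ÷ 3 = 7 complete bars with 2 eighth notes remaining = 4 sixteenth notes.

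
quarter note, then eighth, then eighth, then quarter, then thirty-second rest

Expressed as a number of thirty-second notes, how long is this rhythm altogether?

Express everything in thirty-second notes: quarter note = 8; eighth = 4; eighth = 4; quarter = 8; thirty-second rest = 1.
Total: 8 + 4 + 4 + 8 + 1 = 25 thirty-second notes.

25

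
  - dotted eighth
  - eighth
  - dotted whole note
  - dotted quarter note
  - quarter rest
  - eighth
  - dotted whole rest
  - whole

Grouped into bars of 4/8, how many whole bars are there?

One bar of 4/8 = 8 sixteenth notes.
Convert each value to sixteenth notes: dotted eighth = 3; eighth = 2; dotted whole note = 24; dotted quarter note = 6; quarter rest = 4; eighth = 2; dotted whole rest = 24; whole = 16.
Altogether 3 + 2 + 24 + 6 + 4 + 2 + 24 + 16 = 81.
81 ÷ 8 = 10 complete bars with 1 left over.

10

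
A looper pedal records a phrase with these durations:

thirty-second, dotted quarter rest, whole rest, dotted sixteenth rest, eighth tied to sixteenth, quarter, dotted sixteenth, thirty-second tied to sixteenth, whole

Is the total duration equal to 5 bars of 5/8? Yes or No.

One bar of 5/8 = 20 thirty-second notes, so 5 bars = 100.
Each duration in thirty-second notes: thirty-second = 1; dotted quarter rest = 12; whole rest = 32; dotted sixteenth rest = 3; eighth tied to sixteenth (eighth + sixteenth) = 6; quarter = 8; dotted sixteenth = 3; thirty-second tied to sixteenth (thirty-second + sixteenth) = 3; whole = 32.
Sum: 1 + 12 + 32 + 3 + 6 + 8 + 3 + 3 + 32 = 100.
100 equals 100, so the answer is Yes.

Yes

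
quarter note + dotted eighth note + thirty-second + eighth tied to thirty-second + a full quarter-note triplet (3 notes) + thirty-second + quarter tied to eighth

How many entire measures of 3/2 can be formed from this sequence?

1

One bar of 3/2 = 48 thirty-second notes.
Working in thirty-second notes: quarter note = 8; dotted eighth note = 6; thirty-second = 1; eighth tied to thirty-second (eighth + thirty-second) = 5; a full quarter-note triplet (3 notes) (three triplet quarters span one half) = 16; thirty-second = 1; quarter tied to eighth (quarter + eighth) = 12.
Altogether 8 + 6 + 1 + 5 + 16 + 1 + 12 = 49.
49 ÷ 48 = 1 complete bar with 1 left over.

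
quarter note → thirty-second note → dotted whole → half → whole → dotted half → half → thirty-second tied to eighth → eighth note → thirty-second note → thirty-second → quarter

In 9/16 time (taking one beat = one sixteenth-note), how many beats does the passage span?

One sixteenth-note beat = 2 thirty-second notes.
Working in thirty-second notes: quarter note = 8; thirty-second note = 1; dotted whole = 48; half = 16; whole = 32; dotted half = 24; half = 16; thirty-second tied to eighth (thirty-second + eighth) = 5; eighth note = 4; thirty-second note = 1; thirty-second = 1; quarter = 8.
Total: 8 + 1 + 48 + 16 + 32 + 24 + 16 + 5 + 4 + 1 + 1 + 8 = 164.
164 ÷ 2 = 82 beats.

82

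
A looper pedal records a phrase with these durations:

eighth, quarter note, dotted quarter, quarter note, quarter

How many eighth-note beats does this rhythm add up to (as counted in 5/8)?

10

One eighth-note beat = 2 sixteenth notes.
Express everything in sixteenth notes: eighth = 2; quarter note = 4; dotted quarter = 6; quarter note = 4; quarter = 4.
Sum: 2 + 4 + 6 + 4 + 4 = 20.
20 ÷ 2 = 10 beats.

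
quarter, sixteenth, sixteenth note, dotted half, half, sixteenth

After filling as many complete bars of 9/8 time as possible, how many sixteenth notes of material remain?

9

One bar of 9/8 = 18 sixteenth notes.
In sixteenth notes: quarter = 4; sixteenth = 1; sixteenth note = 1; dotted half = 12; half = 8; sixteenth = 1.
Altogether 4 + 1 + 1 + 12 + 8 + 1 = 27.
27 ÷ 18 = 1 complete bar with 9 sixteenth notes remaining.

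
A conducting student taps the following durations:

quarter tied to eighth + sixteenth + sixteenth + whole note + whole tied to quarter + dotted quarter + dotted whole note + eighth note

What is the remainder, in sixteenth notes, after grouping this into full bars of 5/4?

One bar of 5/4 = 20 sixteenth notes.
In sixteenth notes: quarter tied to eighth (quarter + eighth) = 6; sixteenth = 1; sixteenth = 1; whole note = 16; whole tied to quarter (whole + quarter) = 20; dotted quarter = 6; dotted whole note = 24; eighth note = 2.
Sum: 6 + 1 + 1 + 16 + 20 + 6 + 24 + 2 = 76.
76 ÷ 20 = 3 complete bars with 16 sixteenth notes remaining.

16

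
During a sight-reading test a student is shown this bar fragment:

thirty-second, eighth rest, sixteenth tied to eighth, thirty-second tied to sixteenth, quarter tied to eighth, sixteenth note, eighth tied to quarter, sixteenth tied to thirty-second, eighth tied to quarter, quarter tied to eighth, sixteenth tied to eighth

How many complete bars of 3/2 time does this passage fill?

One bar of 3/2 = 48 thirty-second notes.
Convert each value to thirty-second notes: thirty-second = 1; eighth rest = 4; sixteenth tied to eighth (sixteenth + eighth) = 6; thirty-second tied to sixteenth (thirty-second + sixteenth) = 3; quarter tied to eighth (quarter + eighth) = 12; sixteenth note = 2; eighth tied to quarter (eighth + quarter) = 12; sixteenth tied to thirty-second (sixteenth + thirty-second) = 3; eighth tied to quarter (eighth + quarter) = 12; quarter tied to eighth (quarter + eighth) = 12; sixteenth tied to eighth (sixteenth + eighth) = 6.
Sum: 1 + 4 + 6 + 3 + 12 + 2 + 12 + 3 + 12 + 12 + 6 = 73.
73 ÷ 48 = 1 complete bar with 25 left over.

1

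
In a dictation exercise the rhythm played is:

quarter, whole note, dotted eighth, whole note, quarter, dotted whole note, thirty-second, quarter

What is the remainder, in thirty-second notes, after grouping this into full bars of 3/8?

11

One bar of 3/8 = 12 thirty-second notes.
Working in thirty-second notes: quarter = 8; whole note = 32; dotted eighth = 6; whole note = 32; quarter = 8; dotted whole note = 48; thirty-second = 1; quarter = 8.
Total: 8 + 32 + 6 + 32 + 8 + 48 + 1 + 8 = 143.
143 ÷ 12 = 11 complete bars with 11 thirty-second notes remaining.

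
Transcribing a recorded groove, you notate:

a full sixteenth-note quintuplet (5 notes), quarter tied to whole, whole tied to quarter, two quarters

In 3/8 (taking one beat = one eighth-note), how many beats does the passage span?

One eighth-note beat = 2 sixteenth notes.
Working in sixteenth notes: a full sixteenth-note quintuplet (5 notes) (five quintuplet sixteenths span one quarter) = 4; quarter tied to whole (quarter + whole) = 20; whole tied to quarter (whole + quarter) = 20; quarter = 4; quarter = 4.
Total: 4 + 20 + 20 + 4 + 4 = 52.
52 ÷ 2 = 26 beats.

26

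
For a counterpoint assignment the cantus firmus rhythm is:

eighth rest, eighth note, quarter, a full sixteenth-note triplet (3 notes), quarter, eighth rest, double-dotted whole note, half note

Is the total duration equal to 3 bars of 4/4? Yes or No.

No

One bar of 4/4 = 8 eighth notes, so 3 bars = 24.
Convert each value to eighth notes: eighth rest = 1; eighth note = 1; quarter = 2; a full sixteenth-note triplet (3 notes) (three triplet sixteenths span one eighth) = 1; quarter = 2; eighth rest = 1; double-dotted whole note = 14; half note = 4.
Sum: 1 + 1 + 2 + 1 + 2 + 1 + 14 + 4 = 26.
26 exceeds 24, so the answer is No.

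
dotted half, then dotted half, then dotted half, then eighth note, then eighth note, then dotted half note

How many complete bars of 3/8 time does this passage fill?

One bar of 3/8 = 3 eighth notes.
Each duration in eighth notes: dotted half = 6; dotted half = 6; dotted half = 6; eighth note = 1; eighth note = 1; dotted half note = 6.
Altogether 6 + 6 + 6 + 1 + 1 + 6 = 26.
26 ÷ 3 = 8 complete bars with 2 left over.

8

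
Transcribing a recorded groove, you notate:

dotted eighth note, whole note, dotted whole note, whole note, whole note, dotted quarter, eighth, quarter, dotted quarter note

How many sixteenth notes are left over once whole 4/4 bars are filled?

13

One bar of 4/4 = 16 sixteenth notes.
Working in sixteenth notes: dotted eighth note = 3; whole note = 16; dotted whole note = 24; whole note = 16; whole note = 16; dotted quarter = 6; eighth = 2; quarter = 4; dotted quarter note = 6.
Adding: 3 + 16 + 24 + 16 + 16 + 6 + 2 + 4 + 6 = 93.
93 ÷ 16 = 5 complete bars with 13 sixteenth notes remaining.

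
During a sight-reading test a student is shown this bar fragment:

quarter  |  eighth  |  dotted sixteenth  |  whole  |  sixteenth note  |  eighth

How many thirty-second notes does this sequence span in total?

Convert each value to thirty-second notes: quarter = 8; eighth = 4; dotted sixteenth = 3; whole = 32; sixteenth note = 2; eighth = 4.
Altogether 8 + 4 + 3 + 32 + 2 + 4 = 53 thirty-second notes.

53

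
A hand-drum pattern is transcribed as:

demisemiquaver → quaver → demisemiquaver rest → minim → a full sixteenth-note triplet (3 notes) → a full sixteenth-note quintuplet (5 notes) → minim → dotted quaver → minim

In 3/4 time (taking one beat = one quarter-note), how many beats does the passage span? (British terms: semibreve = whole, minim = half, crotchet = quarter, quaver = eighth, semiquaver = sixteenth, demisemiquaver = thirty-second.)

9

One quarter-note beat = 8 thirty-second notes.
Convert each value to thirty-second notes: demisemiquaver = 1; quaver = 4; demisemiquaver rest = 1; minim = 16; a full sixteenth-note triplet (3 notes) (three triplet sixteenths span one eighth) = 4; a full sixteenth-note quintuplet (5 notes) (five quintuplet sixteenths span one quarter) = 8; minim = 16; dotted quaver = 6; minim = 16.
Total: 1 + 4 + 1 + 16 + 4 + 8 + 16 + 6 + 16 = 72.
72 ÷ 8 = 9 beats.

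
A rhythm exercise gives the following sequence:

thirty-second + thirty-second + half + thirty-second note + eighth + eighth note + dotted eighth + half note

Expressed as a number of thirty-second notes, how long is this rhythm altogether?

49

Convert each value to thirty-second notes: thirty-second = 1; thirty-second = 1; half = 16; thirty-second note = 1; eighth = 4; eighth note = 4; dotted eighth = 6; half note = 16.
Adding: 1 + 1 + 16 + 1 + 4 + 4 + 6 + 16 = 49 thirty-second notes.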